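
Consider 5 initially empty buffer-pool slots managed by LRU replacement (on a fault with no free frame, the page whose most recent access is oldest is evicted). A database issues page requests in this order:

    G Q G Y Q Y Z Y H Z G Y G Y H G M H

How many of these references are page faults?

6

G: miss, frames (G)
Q: miss, frames (G Q)
G: hit
Y: miss, frames (Q G Y)
Q: hit
Y: hit
Z: miss, frames (G Q Y Z)
Y: hit
H: miss, frames (G Q Z Y H)
Z: hit
G: hit
Y: hit
G: hit
Y: hit
H: hit
G: hit
M: miss, evict Q, frames (Z Y H G M)
H: hit
Page faults: 6.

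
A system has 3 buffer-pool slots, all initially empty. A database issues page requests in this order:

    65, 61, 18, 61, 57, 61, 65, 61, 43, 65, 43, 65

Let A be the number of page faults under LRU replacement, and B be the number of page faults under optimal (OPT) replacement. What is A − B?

Under LRU: F F F . F . F . F . . . → 6 faults.
Under OPT: F F F . F . . . F . . . → 5 faults.
A − B = 6 − 5 = 1.

1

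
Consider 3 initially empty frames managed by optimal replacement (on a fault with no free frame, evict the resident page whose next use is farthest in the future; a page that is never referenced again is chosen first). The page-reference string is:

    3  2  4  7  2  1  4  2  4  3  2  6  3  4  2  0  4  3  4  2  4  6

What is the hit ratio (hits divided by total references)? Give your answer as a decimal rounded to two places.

3 -> miss, frames {3}
2 -> miss, frames {3,2}
4 -> miss, frames {3,2,4}
7 -> miss, evict 3, frames {2,4,7}
2 -> hit
1 -> miss, evict 7, frames {2,4,1}
4 -> hit
2 -> hit
4 -> hit
3 -> miss, evict 1, frames {2,4,3}
2 -> hit
6 -> miss, evict 2, frames {4,3,6}
3 -> hit
4 -> hit
2 -> miss, evict 6, frames {4,3,2}
0 -> miss, evict 2, frames {4,3,0}
4 -> hit
3 -> hit
4 -> hit
2 -> miss, evict 0, frames {4,3,2}
4 -> hit
6 -> miss, evict 2, frames {4,3,6}
Hits: 11 of 22 references → 11/22 = 0.5000.

0.50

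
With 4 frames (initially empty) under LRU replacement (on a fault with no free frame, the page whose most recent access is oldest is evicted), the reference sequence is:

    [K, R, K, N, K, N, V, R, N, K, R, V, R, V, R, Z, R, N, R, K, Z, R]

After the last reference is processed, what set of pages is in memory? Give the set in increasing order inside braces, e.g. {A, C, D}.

{K, N, R, Z}

K → miss, frames [K]
R → miss, frames [K, R]
K → hit
N → miss, frames [R, K, N]
K → hit
N → hit
V → miss, frames [R, K, N, V]
R → hit
N → hit
K → hit
R → hit
V → hit
R → hit
V → hit
R → hit
Z → miss, evict N, frames [K, V, R, Z]
R → hit
N → miss, evict K, frames [V, Z, R, N]
R → hit
K → miss, evict V, frames [Z, N, R, K]
Z → hit
R → hit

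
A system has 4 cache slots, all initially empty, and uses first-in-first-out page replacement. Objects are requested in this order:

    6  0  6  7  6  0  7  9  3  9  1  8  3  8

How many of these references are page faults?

6 → fault, frames [6]
0 → fault, frames [6, 0]
6 → hit
7 → fault, frames [6, 0, 7]
6 → hit
0 → hit
7 → hit
9 → fault, frames [6, 0, 7, 9]
3 → fault, evict 6, frames [0, 7, 9, 3]
9 → hit
1 → fault, evict 0, frames [7, 9, 3, 1]
8 → fault, evict 7, frames [9, 3, 1, 8]
3 → hit
8 → hit
Page faults: 7.

7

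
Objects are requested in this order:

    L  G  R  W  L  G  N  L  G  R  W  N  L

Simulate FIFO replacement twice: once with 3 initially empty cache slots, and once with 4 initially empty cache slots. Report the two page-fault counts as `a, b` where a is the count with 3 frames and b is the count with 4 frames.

3 frames: F F F F F F F . . F F . F → 10 faults.
4 frames: F F F F . . F F F F F F F → 11 faults.
11 > 10: adding a frame increased faults — Belady's anomaly.

10, 11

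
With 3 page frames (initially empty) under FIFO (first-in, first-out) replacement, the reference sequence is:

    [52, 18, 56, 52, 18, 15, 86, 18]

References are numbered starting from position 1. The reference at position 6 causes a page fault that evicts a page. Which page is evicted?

pos 1: 52 → miss, frames [52]
pos 2: 18 → miss, frames [52, 18]
pos 3: 56 → miss, frames [52, 18, 56]
pos 4: 52 → hit
pos 5: 18 → hit
pos 6: 15 → miss, evict 52, frames [18, 56, 15]
At position 6, page 52 is evicted.

52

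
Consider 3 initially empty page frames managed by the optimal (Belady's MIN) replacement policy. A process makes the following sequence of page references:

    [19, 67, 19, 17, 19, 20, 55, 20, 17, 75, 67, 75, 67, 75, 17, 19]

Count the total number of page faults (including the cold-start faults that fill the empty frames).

19 -> miss, frames (19)
67 -> miss, frames (19 67)
19 -> hit
17 -> miss, frames (19 67 17)
19 -> hit
20 -> miss, evict 19, frames (67 17 20)
55 -> miss, evict 67, frames (17 20 55)
20 -> hit
17 -> hit
75 -> miss, evict 55, frames (17 20 75)
67 -> miss, evict 20, frames (17 75 67)
75 -> hit
67 -> hit
75 -> hit
17 -> hit
19 -> miss, evict 67, frames (17 75 19)
Page faults: 8.

8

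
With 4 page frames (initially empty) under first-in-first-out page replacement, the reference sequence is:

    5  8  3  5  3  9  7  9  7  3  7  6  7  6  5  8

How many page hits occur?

8

5: fault, frames {5}
8: fault, frames {5,8}
3: fault, frames {5,8,3}
5: hit
3: hit
9: fault, frames {5,8,3,9}
7: fault, evict 5, frames {8,3,9,7}
9: hit
7: hit
3: hit
7: hit
6: fault, evict 8, frames {3,9,7,6}
7: hit
6: hit
5: fault, evict 3, frames {9,7,6,5}
8: fault, evict 9, frames {7,6,5,8}
Hits: 8.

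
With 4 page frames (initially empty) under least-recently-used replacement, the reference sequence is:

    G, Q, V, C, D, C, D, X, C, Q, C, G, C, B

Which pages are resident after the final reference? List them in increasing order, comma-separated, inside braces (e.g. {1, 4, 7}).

{B, C, G, Q}

G -> miss, frames (G)
Q -> miss, frames (G Q)
V -> miss, frames (G Q V)
C -> miss, frames (G Q V C)
D -> miss, evict G, frames (Q V C D)
C -> hit
D -> hit
X -> miss, evict Q, frames (V C D X)
C -> hit
Q -> miss, evict V, frames (D X C Q)
C -> hit
G -> miss, evict D, frames (X Q C G)
C -> hit
B -> miss, evict X, frames (Q G C B)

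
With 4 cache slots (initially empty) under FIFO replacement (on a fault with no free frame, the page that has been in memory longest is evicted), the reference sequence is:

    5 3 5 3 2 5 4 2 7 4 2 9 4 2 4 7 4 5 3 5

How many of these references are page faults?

5 -> fault, frames [5]
3 -> fault, frames [5, 3]
5 -> hit
3 -> hit
2 -> fault, frames [5, 3, 2]
5 -> hit
4 -> fault, frames [5, 3, 2, 4]
2 -> hit
7 -> fault, evict 5, frames [3, 2, 4, 7]
4 -> hit
2 -> hit
9 -> fault, evict 3, frames [2, 4, 7, 9]
4 -> hit
2 -> hit
4 -> hit
7 -> hit
4 -> hit
5 -> fault, evict 2, frames [4, 7, 9, 5]
3 -> fault, evict 4, frames [7, 9, 5, 3]
5 -> hit
Page faults: 8.

8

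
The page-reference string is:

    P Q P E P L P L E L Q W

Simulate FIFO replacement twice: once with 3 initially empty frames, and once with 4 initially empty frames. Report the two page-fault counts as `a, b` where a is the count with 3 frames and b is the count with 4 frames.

7, 5

3 frames: F F . F . F F . . . F F → 7 faults.
4 frames: F F . F . F . . . . . F → 5 faults.
5 < 7: adding a frame reduced faults, as is typical.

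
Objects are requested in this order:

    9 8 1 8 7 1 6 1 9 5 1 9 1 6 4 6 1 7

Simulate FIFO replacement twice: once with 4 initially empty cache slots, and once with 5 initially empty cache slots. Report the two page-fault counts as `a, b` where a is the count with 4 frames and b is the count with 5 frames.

11, 10

4 frames: F F F . F . F . F F F . . . F F . F → 11 faults.
5 frames: F F F . F . F . . F . F . . F . F F → 10 faults.
10 < 11: adding a frame reduced faults, as is typical.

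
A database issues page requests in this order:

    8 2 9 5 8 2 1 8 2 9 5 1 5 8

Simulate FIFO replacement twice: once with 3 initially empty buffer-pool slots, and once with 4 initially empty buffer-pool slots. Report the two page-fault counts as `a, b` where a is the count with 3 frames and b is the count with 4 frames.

3 frames: F F F F F F F . . F F . . F → 10 faults.
4 frames: F F F F . . F F F F F F . F → 11 faults.
11 > 10: adding a frame increased faults — Belady's anomaly.

10, 11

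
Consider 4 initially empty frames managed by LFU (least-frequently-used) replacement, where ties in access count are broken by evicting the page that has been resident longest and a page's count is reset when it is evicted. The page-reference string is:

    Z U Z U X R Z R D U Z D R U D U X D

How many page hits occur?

Z: fault, frames (Z)
U: fault, frames (Z U)
Z: hit
U: hit
X: fault, frames (Z U X)
R: fault, frames (Z U X R)
Z: hit
R: hit
D: fault, evict X, frames (Z U R D)
U: hit
Z: hit
D: hit
R: hit
U: hit
D: hit
U: hit
X: fault, evict R, frames (Z U D X)
D: hit
Hits: 12.

12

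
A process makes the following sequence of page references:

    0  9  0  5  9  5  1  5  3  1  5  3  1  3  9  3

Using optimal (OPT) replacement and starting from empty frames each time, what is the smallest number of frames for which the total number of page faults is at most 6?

f=1: 16 faults
f=2: 8 faults
f=3: 6 faults
f=4: 5 faults
f=5: 5 faults
Smallest f with faults ≤ 6 is 3.

3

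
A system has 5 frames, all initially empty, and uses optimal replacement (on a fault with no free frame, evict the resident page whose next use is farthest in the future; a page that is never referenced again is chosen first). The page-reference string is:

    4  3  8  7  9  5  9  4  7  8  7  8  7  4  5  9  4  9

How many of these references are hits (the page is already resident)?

12

4: fault, frames (4)
3: fault, frames (4 3)
8: fault, frames (4 3 8)
7: fault, frames (4 3 8 7)
9: fault, frames (4 3 8 7 9)
5: fault, evict 3, frames (4 8 7 9 5)
9: hit
4: hit
7: hit
8: hit
7: hit
8: hit
7: hit
4: hit
5: hit
9: hit
4: hit
9: hit
Hits: 12.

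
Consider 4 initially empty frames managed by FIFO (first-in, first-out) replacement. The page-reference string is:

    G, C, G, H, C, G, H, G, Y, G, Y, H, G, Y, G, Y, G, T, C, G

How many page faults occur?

6

G: miss, frames (G)
C: miss, frames (G C)
G: hit
H: miss, frames (G C H)
C: hit
G: hit
H: hit
G: hit
Y: miss, frames (G C H Y)
G: hit
Y: hit
H: hit
G: hit
Y: hit
G: hit
Y: hit
G: hit
T: miss, evict G, frames (C H Y T)
C: hit
G: miss, evict C, frames (H Y T G)
Page faults: 6.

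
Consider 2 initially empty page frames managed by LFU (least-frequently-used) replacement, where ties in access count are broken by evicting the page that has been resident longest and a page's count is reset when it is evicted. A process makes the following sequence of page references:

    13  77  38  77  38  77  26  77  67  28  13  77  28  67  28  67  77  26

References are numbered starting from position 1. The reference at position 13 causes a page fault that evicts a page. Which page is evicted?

pos 1: 13 -> fault, frames {13}
pos 2: 77 -> fault, frames {13,77}
pos 3: 38 -> fault, evict 13, frames {77,38}
pos 4: 77 -> hit
pos 5: 38 -> hit
pos 6: 77 -> hit
pos 7: 26 -> fault, evict 38, frames {77,26}
pos 8: 77 -> hit
pos 9: 67 -> fault, evict 26, frames {77,67}
pos 10: 28 -> fault, evict 67, frames {77,28}
pos 11: 13 -> fault, evict 28, frames {77,13}
pos 12: 77 -> hit
pos 13: 28 -> fault, evict 13, frames {77,28}
At position 13, page 13 is evicted.

13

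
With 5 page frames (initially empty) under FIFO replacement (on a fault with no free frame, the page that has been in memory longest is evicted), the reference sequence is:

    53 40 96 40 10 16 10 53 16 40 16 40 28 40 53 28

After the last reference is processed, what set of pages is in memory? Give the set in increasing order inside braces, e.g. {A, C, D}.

53 -> fault, frames [53]
40 -> fault, frames [53, 40]
96 -> fault, frames [53, 40, 96]
40 -> hit
10 -> fault, frames [53, 40, 96, 10]
16 -> fault, frames [53, 40, 96, 10, 16]
10 -> hit
53 -> hit
16 -> hit
40 -> hit
16 -> hit
40 -> hit
28 -> fault, evict 53, frames [40, 96, 10, 16, 28]
40 -> hit
53 -> fault, evict 40, frames [96, 10, 16, 28, 53]
28 -> hit

{10, 16, 28, 53, 96}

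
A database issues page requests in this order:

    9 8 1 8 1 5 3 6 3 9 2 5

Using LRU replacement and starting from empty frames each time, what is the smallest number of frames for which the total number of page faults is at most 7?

6

f=1: 12 faults
f=2: 9 faults
f=3: 9 faults
f=4: 9 faults
f=5: 8 faults
f=6: 7 faults
f=7: 7 faults
Smallest f with faults ≤ 7 is 6.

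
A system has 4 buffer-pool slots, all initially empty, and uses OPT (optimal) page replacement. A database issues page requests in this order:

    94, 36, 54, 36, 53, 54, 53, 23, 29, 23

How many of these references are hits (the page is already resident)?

94 → miss, frames [94]
36 → miss, frames [94, 36]
54 → miss, frames [94, 36, 54]
36 → hit
53 → miss, frames [94, 36, 54, 53]
54 → hit
53 → hit
23 → miss, evict 53, frames [94, 36, 54, 23]
29 → miss, evict 54, frames [94, 36, 23, 29]
23 → hit
Hits: 4.

4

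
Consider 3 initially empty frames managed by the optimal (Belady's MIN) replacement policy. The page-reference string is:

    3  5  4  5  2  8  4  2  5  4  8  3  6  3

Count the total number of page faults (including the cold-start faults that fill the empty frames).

3 → fault, frames [3]
5 → fault, frames [3, 5]
4 → fault, frames [3, 5, 4]
5 → hit
2 → fault, evict 3, frames [5, 4, 2]
8 → fault, evict 5, frames [4, 2, 8]
4 → hit
2 → hit
5 → fault, evict 2, frames [4, 8, 5]
4 → hit
8 → hit
3 → fault, evict 5, frames [4, 8, 3]
6 → fault, evict 8, frames [4, 3, 6]
3 → hit
Page faults: 8.

8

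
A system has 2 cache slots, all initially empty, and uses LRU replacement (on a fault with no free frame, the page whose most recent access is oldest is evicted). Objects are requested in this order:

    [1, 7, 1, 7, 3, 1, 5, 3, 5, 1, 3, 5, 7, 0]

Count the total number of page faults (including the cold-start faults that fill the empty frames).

11

1 → miss, frames [1]
7 → miss, frames [1, 7]
1 → hit
7 → hit
3 → miss, evict 1, frames [7, 3]
1 → miss, evict 7, frames [3, 1]
5 → miss, evict 3, frames [1, 5]
3 → miss, evict 1, frames [5, 3]
5 → hit
1 → miss, evict 3, frames [5, 1]
3 → miss, evict 5, frames [1, 3]
5 → miss, evict 1, frames [3, 5]
7 → miss, evict 3, frames [5, 7]
0 → miss, evict 5, frames [7, 0]
Page faults: 11.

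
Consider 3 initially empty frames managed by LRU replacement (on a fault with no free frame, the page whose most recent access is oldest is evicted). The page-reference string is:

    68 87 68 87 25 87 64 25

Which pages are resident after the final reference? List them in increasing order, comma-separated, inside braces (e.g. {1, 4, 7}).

{25, 64, 87}

68 → miss, frames (68)
87 → miss, frames (68 87)
68 → hit
87 → hit
25 → miss, frames (68 87 25)
87 → hit
64 → miss, evict 68, frames (25 87 64)
25 → hit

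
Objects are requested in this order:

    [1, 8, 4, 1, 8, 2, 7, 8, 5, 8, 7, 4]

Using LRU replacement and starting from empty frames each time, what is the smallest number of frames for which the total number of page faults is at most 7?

f=1: 12 faults
f=2: 11 faults
f=3: 7 faults
f=4: 7 faults
f=5: 7 faults
f=6: 6 faults
Smallest f with faults ≤ 7 is 3.

3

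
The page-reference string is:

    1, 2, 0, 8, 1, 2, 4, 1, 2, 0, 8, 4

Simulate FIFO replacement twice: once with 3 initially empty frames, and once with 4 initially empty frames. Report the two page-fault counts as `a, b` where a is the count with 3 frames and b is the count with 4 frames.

3 frames: F F F F F F F . . F F . → 9 faults.
4 frames: F F F F . . F F F F F F → 10 faults.
10 > 9: adding a frame increased faults — Belady's anomaly.

9, 10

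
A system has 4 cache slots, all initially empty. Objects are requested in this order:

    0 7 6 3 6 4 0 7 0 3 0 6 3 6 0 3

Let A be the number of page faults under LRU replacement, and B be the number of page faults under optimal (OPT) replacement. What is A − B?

3

Under LRU: F F F F . F F F . F . F . . . . → 9 faults.
Under OPT: F F F F . F . . . . . F . . . . → 6 faults.
A − B = 9 − 6 = 3.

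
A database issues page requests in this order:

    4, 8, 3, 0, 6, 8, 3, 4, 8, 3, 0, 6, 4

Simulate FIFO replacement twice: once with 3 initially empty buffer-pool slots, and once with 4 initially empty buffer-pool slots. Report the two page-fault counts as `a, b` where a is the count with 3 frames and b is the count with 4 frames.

3 frames: F F F F F F F F . . F F . → 10 faults.
4 frames: F F F F F . . F F F F F F → 11 faults.
11 > 10: adding a frame increased faults — Belady's anomaly.

10, 11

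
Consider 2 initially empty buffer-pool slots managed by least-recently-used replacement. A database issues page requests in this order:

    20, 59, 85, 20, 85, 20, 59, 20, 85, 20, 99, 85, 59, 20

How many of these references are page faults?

10

20: fault, frames (20)
59: fault, frames (20 59)
85: fault, evict 20, frames (59 85)
20: fault, evict 59, frames (85 20)
85: hit
20: hit
59: fault, evict 85, frames (20 59)
20: hit
85: fault, evict 59, frames (20 85)
20: hit
99: fault, evict 85, frames (20 99)
85: fault, evict 20, frames (99 85)
59: fault, evict 99, frames (85 59)
20: fault, evict 85, frames (59 20)
Page faults: 10.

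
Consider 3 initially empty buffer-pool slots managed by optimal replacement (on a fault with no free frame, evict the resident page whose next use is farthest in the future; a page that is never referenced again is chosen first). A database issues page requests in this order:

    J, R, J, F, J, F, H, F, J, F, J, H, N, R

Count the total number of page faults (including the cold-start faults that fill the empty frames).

6

J → miss, frames [J]
R → miss, frames [J, R]
J → hit
F → miss, frames [J, R, F]
J → hit
F → hit
H → miss, evict R, frames [J, F, H]
F → hit
J → hit
F → hit
J → hit
H → hit
N → miss, evict H, frames [J, F, N]
R → miss, evict N, frames [J, F, R]
Page faults: 6.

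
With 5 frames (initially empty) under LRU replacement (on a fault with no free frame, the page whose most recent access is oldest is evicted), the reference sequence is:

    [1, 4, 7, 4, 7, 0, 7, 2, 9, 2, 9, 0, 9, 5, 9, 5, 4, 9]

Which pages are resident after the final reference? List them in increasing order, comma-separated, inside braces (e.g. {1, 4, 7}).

1 -> miss, frames {1}
4 -> miss, frames {1,4}
7 -> miss, frames {1,4,7}
4 -> hit
7 -> hit
0 -> miss, frames {1,4,7,0}
7 -> hit
2 -> miss, frames {1,4,0,7,2}
9 -> miss, evict 1, frames {4,0,7,2,9}
2 -> hit
9 -> hit
0 -> hit
9 -> hit
5 -> miss, evict 4, frames {7,2,0,9,5}
9 -> hit
5 -> hit
4 -> miss, evict 7, frames {2,0,9,5,4}
9 -> hit

{0, 2, 4, 5, 9}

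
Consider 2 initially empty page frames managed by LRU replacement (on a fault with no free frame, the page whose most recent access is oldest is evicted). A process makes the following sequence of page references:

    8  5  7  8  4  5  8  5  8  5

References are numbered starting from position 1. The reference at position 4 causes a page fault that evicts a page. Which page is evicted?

pos 1: 8 -> miss, frames [8]
pos 2: 5 -> miss, frames [8, 5]
pos 3: 7 -> miss, evict 8, frames [5, 7]
pos 4: 8 -> miss, evict 5, frames [7, 8]
At position 4, page 5 is evicted.

5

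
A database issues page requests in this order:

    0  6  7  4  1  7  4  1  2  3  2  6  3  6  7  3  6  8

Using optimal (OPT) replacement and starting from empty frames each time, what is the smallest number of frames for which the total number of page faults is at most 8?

4

f=1: 18 faults
f=2: 12 faults
f=3: 9 faults
f=4: 8 faults
f=5: 8 faults
f=6: 8 faults
f=7: 8 faults
f=8: 8 faults
Smallest f with faults ≤ 8 is 4.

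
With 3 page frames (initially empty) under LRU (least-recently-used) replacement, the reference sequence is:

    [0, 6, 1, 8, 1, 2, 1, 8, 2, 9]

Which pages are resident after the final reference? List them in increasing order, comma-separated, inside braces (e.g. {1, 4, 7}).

0 → fault, frames {0}
6 → fault, frames {0,6}
1 → fault, frames {0,6,1}
8 → fault, evict 0, frames {6,1,8}
1 → hit
2 → fault, evict 6, frames {8,1,2}
1 → hit
8 → hit
2 → hit
9 → fault, evict 1, frames {8,2,9}

{2, 8, 9}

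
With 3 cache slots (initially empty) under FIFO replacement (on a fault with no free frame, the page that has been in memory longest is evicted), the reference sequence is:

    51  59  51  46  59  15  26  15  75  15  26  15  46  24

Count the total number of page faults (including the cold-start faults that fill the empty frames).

8

51: fault, frames (51)
59: fault, frames (51 59)
51: hit
46: fault, frames (51 59 46)
59: hit
15: fault, evict 51, frames (59 46 15)
26: fault, evict 59, frames (46 15 26)
15: hit
75: fault, evict 46, frames (15 26 75)
15: hit
26: hit
15: hit
46: fault, evict 15, frames (26 75 46)
24: fault, evict 26, frames (75 46 24)
Page faults: 8.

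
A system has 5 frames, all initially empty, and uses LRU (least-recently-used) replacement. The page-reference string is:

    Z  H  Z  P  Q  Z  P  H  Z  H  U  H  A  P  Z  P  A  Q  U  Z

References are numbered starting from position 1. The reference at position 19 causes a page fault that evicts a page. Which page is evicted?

H

pos 1: Z: miss, frames {Z}
pos 2: H: miss, frames {Z,H}
pos 3: Z: hit
pos 4: P: miss, frames {H,Z,P}
pos 5: Q: miss, frames {H,Z,P,Q}
pos 6: Z: hit
pos 7: P: hit
pos 8: H: hit
pos 9: Z: hit
pos 10: H: hit
pos 11: U: miss, frames {Q,P,Z,H,U}
pos 12: H: hit
pos 13: A: miss, evict Q, frames {P,Z,U,H,A}
pos 14: P: hit
pos 15: Z: hit
pos 16: P: hit
pos 17: A: hit
pos 18: Q: miss, evict U, frames {H,Z,P,A,Q}
pos 19: U: miss, evict H, frames {Z,P,A,Q,U}
At position 19, page H is evicted.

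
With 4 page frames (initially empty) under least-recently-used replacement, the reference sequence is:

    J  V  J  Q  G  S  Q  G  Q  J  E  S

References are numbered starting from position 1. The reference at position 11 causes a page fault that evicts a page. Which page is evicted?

pos 1: J → fault, frames [J]
pos 2: V → fault, frames [J, V]
pos 3: J → hit
pos 4: Q → fault, frames [V, J, Q]
pos 5: G → fault, frames [V, J, Q, G]
pos 6: S → fault, evict V, frames [J, Q, G, S]
pos 7: Q → hit
pos 8: G → hit
pos 9: Q → hit
pos 10: J → hit
pos 11: E → fault, evict S, frames [G, Q, J, E]
At position 11, page S is evicted.

S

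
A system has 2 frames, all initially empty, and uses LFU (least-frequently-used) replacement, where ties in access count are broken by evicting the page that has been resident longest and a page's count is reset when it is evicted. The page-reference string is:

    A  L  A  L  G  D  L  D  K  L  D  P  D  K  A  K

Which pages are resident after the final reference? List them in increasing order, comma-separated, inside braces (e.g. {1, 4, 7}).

{K, L}

A: fault, frames [A]
L: fault, frames [A, L]
A: hit
L: hit
G: fault, evict A, frames [L, G]
D: fault, evict G, frames [L, D]
L: hit
D: hit
K: fault, evict D, frames [L, K]
L: hit
D: fault, evict K, frames [L, D]
P: fault, evict D, frames [L, P]
D: fault, evict P, frames [L, D]
K: fault, evict D, frames [L, K]
A: fault, evict K, frames [L, A]
K: fault, evict A, frames [L, K]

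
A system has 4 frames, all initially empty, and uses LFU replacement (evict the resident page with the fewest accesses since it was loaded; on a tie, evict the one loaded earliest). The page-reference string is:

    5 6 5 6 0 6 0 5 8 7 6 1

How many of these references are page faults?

5: miss, frames [5]
6: miss, frames [5, 6]
5: hit
6: hit
0: miss, frames [5, 6, 0]
6: hit
0: hit
5: hit
8: miss, frames [5, 6, 0, 8]
7: miss, evict 8, frames [5, 6, 0, 7]
6: hit
1: miss, evict 7, frames [5, 6, 0, 1]
Page faults: 6.

6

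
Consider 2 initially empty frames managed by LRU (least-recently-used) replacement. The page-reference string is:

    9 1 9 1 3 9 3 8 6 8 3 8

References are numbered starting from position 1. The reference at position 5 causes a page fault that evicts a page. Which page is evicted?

pos 1: 9 -> fault, frames [9]
pos 2: 1 -> fault, frames [9, 1]
pos 3: 9 -> hit
pos 4: 1 -> hit
pos 5: 3 -> fault, evict 9, frames [1, 3]
At position 5, page 9 is evicted.

9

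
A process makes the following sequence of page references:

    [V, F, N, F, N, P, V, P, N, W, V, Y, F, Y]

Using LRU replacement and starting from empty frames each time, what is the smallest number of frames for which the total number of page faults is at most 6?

f=1: 14 faults
f=2: 10 faults
f=3: 9 faults
f=4: 7 faults
f=5: 7 faults
f=6: 6 faults
Smallest f with faults ≤ 6 is 6.

6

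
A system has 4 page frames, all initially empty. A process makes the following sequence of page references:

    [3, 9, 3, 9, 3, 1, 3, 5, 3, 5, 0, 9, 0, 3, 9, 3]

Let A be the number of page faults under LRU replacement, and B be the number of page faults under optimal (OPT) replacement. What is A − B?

1

Under LRU: F F . . . F . F . . F F . . . . → 6 faults.
Under OPT: F F . . . F . F . . F . . . . . → 5 faults.
A − B = 6 − 5 = 1.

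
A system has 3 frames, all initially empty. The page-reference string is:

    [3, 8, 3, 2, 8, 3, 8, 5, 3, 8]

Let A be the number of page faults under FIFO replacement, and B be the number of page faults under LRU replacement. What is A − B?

2

Under FIFO: F F . F . . . F F F → 6 faults.
Under LRU: F F . F . . . F . . → 4 faults.
A − B = 6 − 4 = 2.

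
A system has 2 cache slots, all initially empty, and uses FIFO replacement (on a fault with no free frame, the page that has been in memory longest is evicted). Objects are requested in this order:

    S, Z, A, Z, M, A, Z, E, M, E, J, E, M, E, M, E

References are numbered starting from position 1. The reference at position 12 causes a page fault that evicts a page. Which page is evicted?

pos 1: S -> miss, frames (S)
pos 2: Z -> miss, frames (S Z)
pos 3: A -> miss, evict S, frames (Z A)
pos 4: Z -> hit
pos 5: M -> miss, evict Z, frames (A M)
pos 6: A -> hit
pos 7: Z -> miss, evict A, frames (M Z)
pos 8: E -> miss, evict M, frames (Z E)
pos 9: M -> miss, evict Z, frames (E M)
pos 10: E -> hit
pos 11: J -> miss, evict E, frames (M J)
pos 12: E -> miss, evict M, frames (J E)
At position 12, page M is evicted.

M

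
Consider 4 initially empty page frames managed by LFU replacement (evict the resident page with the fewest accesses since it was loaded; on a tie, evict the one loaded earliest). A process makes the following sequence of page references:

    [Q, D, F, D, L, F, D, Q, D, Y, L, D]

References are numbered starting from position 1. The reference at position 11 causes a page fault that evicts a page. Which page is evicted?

Y

pos 1: Q -> fault, frames {Q}
pos 2: D -> fault, frames {Q,D}
pos 3: F -> fault, frames {Q,D,F}
pos 4: D -> hit
pos 5: L -> fault, frames {Q,D,F,L}
pos 6: F -> hit
pos 7: D -> hit
pos 8: Q -> hit
pos 9: D -> hit
pos 10: Y -> fault, evict L, frames {Q,D,F,Y}
pos 11: L -> fault, evict Y, frames {Q,D,F,L}
At position 11, page Y is evicted.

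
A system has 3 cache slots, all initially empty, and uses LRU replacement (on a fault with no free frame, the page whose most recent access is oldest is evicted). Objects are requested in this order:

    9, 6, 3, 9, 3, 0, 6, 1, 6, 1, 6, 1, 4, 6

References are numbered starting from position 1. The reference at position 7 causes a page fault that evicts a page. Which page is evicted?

pos 1: 9 -> fault, frames (9)
pos 2: 6 -> fault, frames (9 6)
pos 3: 3 -> fault, frames (9 6 3)
pos 4: 9 -> hit
pos 5: 3 -> hit
pos 6: 0 -> fault, evict 6, frames (9 3 0)
pos 7: 6 -> fault, evict 9, frames (3 0 6)
At position 7, page 9 is evicted.

9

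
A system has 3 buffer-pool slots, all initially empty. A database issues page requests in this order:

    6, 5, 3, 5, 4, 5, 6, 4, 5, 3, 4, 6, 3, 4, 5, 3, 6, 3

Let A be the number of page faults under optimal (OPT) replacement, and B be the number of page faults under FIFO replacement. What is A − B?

Under OPT: F F F . F . . . . F . . . . F . . . → 6 faults.
Under FIFO: F F F . F . F . F F F F . . F F . . → 11 faults.
A − B = 6 − 11 = -5.

-5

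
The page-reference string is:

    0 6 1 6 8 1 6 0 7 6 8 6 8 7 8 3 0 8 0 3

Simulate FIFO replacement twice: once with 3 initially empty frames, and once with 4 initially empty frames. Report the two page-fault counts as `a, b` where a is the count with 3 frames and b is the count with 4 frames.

3 frames: F F F . F . . F F F F . . . . F F . . . → 10 faults.
4 frames: F F F . F . . . F . . . . . . F F . . . → 7 faults.
7 < 10: adding a frame reduced faults, as is typical.

10, 7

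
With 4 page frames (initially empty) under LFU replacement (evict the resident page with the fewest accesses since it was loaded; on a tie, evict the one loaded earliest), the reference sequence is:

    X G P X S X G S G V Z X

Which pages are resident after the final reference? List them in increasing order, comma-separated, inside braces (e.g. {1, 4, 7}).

X: miss, frames [X]
G: miss, frames [X, G]
P: miss, frames [X, G, P]
X: hit
S: miss, frames [X, G, P, S]
X: hit
G: hit
S: hit
G: hit
V: miss, evict P, frames [X, G, S, V]
Z: miss, evict V, frames [X, G, S, Z]
X: hit

{G, S, X, Z}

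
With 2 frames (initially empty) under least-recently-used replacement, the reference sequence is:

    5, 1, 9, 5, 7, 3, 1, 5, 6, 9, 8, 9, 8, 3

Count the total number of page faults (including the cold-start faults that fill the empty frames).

5: miss, frames [5]
1: miss, frames [5, 1]
9: miss, evict 5, frames [1, 9]
5: miss, evict 1, frames [9, 5]
7: miss, evict 9, frames [5, 7]
3: miss, evict 5, frames [7, 3]
1: miss, evict 7, frames [3, 1]
5: miss, evict 3, frames [1, 5]
6: miss, evict 1, frames [5, 6]
9: miss, evict 5, frames [6, 9]
8: miss, evict 6, frames [9, 8]
9: hit
8: hit
3: miss, evict 9, frames [8, 3]
Page faults: 12.

12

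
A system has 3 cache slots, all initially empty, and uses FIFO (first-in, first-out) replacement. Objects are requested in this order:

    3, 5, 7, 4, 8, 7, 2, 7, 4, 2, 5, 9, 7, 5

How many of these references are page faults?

11

3 → fault, frames {3}
5 → fault, frames {3,5}
7 → fault, frames {3,5,7}
4 → fault, evict 3, frames {5,7,4}
8 → fault, evict 5, frames {7,4,8}
7 → hit
2 → fault, evict 7, frames {4,8,2}
7 → fault, evict 4, frames {8,2,7}
4 → fault, evict 8, frames {2,7,4}
2 → hit
5 → fault, evict 2, frames {7,4,5}
9 → fault, evict 7, frames {4,5,9}
7 → fault, evict 4, frames {5,9,7}
5 → hit
Page faults: 11.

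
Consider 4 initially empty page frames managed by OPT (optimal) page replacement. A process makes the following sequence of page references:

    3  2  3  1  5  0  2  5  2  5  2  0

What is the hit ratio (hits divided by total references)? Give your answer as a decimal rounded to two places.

0.58

3: fault, frames {3}
2: fault, frames {3,2}
3: hit
1: fault, frames {3,2,1}
5: fault, frames {3,2,1,5}
0: fault, evict 1, frames {3,2,5,0}
2: hit
5: hit
2: hit
5: hit
2: hit
0: hit
Hits: 7 of 12 references → 7/12 = 0.5833.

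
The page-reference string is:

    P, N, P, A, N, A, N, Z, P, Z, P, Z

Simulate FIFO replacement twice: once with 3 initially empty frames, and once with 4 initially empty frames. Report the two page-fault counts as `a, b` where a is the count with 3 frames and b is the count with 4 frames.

5, 4

3 frames: F F . F . . . F F . . . → 5 faults.
4 frames: F F . F . . . F . . . . → 4 faults.
4 < 5: adding a frame reduced faults, as is typical.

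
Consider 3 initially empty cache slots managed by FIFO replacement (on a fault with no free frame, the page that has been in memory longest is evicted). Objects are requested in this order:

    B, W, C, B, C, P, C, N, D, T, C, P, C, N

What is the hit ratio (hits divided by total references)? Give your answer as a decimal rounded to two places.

B → miss, frames (B)
W → miss, frames (B W)
C → miss, frames (B W C)
B → hit
C → hit
P → miss, evict B, frames (W C P)
C → hit
N → miss, evict W, frames (C P N)
D → miss, evict C, frames (P N D)
T → miss, evict P, frames (N D T)
C → miss, evict N, frames (D T C)
P → miss, evict D, frames (T C P)
C → hit
N → miss, evict T, frames (C P N)
Hits: 4 of 14 references → 4/14 = 0.2857.

0.29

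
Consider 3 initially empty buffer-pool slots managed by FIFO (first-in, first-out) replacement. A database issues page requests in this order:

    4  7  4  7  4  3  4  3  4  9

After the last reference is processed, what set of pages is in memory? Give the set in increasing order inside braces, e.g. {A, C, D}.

4 -> miss, frames [4]
7 -> miss, frames [4, 7]
4 -> hit
7 -> hit
4 -> hit
3 -> miss, frames [4, 7, 3]
4 -> hit
3 -> hit
4 -> hit
9 -> miss, evict 4, frames [7, 3, 9]

{3, 7, 9}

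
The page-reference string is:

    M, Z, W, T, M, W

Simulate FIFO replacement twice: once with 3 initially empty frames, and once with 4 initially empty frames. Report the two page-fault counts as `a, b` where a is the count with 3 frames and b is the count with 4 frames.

3 frames: F F F F F . → 5 faults.
4 frames: F F F F . . → 4 faults.
4 < 5: adding a frame reduced faults, as is typical.

5, 4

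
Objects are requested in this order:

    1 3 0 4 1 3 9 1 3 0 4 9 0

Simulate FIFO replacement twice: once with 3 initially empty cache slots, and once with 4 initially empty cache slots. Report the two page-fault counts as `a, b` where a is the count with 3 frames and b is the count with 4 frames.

3 frames: F F F F F F F . . F F . . → 9 faults.
4 frames: F F F F . . F F F F F F . → 10 faults.
10 > 9: adding a frame increased faults — Belady's anomaly.

9, 10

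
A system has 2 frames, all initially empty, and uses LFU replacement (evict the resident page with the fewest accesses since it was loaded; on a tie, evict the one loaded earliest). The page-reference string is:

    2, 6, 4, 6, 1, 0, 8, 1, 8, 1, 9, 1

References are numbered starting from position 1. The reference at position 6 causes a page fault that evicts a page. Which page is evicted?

1

pos 1: 2 → fault, frames (2)
pos 2: 6 → fault, frames (2 6)
pos 3: 4 → fault, evict 2, frames (6 4)
pos 4: 6 → hit
pos 5: 1 → fault, evict 4, frames (6 1)
pos 6: 0 → fault, evict 1, frames (6 0)
At position 6, page 1 is evicted.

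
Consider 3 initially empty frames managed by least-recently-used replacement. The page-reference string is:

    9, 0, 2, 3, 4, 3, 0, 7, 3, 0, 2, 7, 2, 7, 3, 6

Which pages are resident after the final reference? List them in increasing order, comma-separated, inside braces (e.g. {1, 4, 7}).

{3, 6, 7}

9 -> miss, frames [9]
0 -> miss, frames [9, 0]
2 -> miss, frames [9, 0, 2]
3 -> miss, evict 9, frames [0, 2, 3]
4 -> miss, evict 0, frames [2, 3, 4]
3 -> hit
0 -> miss, evict 2, frames [4, 3, 0]
7 -> miss, evict 4, frames [3, 0, 7]
3 -> hit
0 -> hit
2 -> miss, evict 7, frames [3, 0, 2]
7 -> miss, evict 3, frames [0, 2, 7]
2 -> hit
7 -> hit
3 -> miss, evict 0, frames [2, 7, 3]
6 -> miss, evict 2, frames [7, 3, 6]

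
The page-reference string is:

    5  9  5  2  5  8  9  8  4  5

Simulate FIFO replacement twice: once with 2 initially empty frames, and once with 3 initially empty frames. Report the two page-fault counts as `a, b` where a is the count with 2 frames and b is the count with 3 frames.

2 frames: F F . F F F F . F F → 8 faults.
3 frames: F F . F . F . . F F → 6 faults.
6 < 8: adding a frame reduced faults, as is typical.

8, 6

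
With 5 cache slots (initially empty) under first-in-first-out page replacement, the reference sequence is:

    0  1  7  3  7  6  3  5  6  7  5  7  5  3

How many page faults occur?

0 -> fault, frames [0]
1 -> fault, frames [0, 1]
7 -> fault, frames [0, 1, 7]
3 -> fault, frames [0, 1, 7, 3]
7 -> hit
6 -> fault, frames [0, 1, 7, 3, 6]
3 -> hit
5 -> fault, evict 0, frames [1, 7, 3, 6, 5]
6 -> hit
7 -> hit
5 -> hit
7 -> hit
5 -> hit
3 -> hit
Page faults: 6.

6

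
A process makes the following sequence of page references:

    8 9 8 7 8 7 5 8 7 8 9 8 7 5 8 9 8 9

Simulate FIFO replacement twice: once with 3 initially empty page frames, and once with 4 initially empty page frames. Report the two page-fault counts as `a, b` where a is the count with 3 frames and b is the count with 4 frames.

3 frames: F F . F . . F F . . F . F F F F . . → 10 faults.
4 frames: F F . F . . F . . . . . . . . . . . → 4 faults.
4 < 10: adding a frame reduced faults, as is typical.

10, 4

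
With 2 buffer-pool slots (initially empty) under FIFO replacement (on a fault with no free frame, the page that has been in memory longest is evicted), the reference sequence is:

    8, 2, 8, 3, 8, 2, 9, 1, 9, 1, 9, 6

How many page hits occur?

4

8 → miss, frames (8)
2 → miss, frames (8 2)
8 → hit
3 → miss, evict 8, frames (2 3)
8 → miss, evict 2, frames (3 8)
2 → miss, evict 3, frames (8 2)
9 → miss, evict 8, frames (2 9)
1 → miss, evict 2, frames (9 1)
9 → hit
1 → hit
9 → hit
6 → miss, evict 9, frames (1 6)
Hits: 4.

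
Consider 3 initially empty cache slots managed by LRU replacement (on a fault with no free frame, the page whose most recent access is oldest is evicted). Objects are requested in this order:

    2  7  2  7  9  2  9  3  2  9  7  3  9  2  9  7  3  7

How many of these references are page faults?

9

2: miss, frames (2)
7: miss, frames (2 7)
2: hit
7: hit
9: miss, frames (2 7 9)
2: hit
9: hit
3: miss, evict 7, frames (2 9 3)
2: hit
9: hit
7: miss, evict 3, frames (2 9 7)
3: miss, evict 2, frames (9 7 3)
9: hit
2: miss, evict 7, frames (3 9 2)
9: hit
7: miss, evict 3, frames (2 9 7)
3: miss, evict 2, frames (9 7 3)
7: hit
Page faults: 9.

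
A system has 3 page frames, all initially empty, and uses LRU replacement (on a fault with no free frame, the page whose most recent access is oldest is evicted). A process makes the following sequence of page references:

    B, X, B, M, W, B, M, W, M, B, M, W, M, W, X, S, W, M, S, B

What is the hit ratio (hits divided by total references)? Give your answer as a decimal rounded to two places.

B → miss, frames [B]
X → miss, frames [B, X]
B → hit
M → miss, frames [X, B, M]
W → miss, evict X, frames [B, M, W]
B → hit
M → hit
W → hit
M → hit
B → hit
M → hit
W → hit
M → hit
W → hit
X → miss, evict B, frames [M, W, X]
S → miss, evict M, frames [W, X, S]
W → hit
M → miss, evict X, frames [S, W, M]
S → hit
B → miss, evict W, frames [M, S, B]
Hits: 12 of 20 references → 12/20 = 0.6000.

0.60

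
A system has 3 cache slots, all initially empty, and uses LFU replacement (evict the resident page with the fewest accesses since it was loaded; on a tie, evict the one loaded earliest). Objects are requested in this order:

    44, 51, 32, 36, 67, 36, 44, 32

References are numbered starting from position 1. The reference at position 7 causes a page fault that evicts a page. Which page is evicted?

pos 1: 44 -> fault, frames (44)
pos 2: 51 -> fault, frames (44 51)
pos 3: 32 -> fault, frames (44 51 32)
pos 4: 36 -> fault, evict 44, frames (51 32 36)
pos 5: 67 -> fault, evict 51, frames (32 36 67)
pos 6: 36 -> hit
pos 7: 44 -> fault, evict 32, frames (36 67 44)
At position 7, page 32 is evicted.

32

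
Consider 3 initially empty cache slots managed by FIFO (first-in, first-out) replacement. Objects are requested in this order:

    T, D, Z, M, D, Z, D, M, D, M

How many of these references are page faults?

4

T -> fault, frames (T)
D -> fault, frames (T D)
Z -> fault, frames (T D Z)
M -> fault, evict T, frames (D Z M)
D -> hit
Z -> hit
D -> hit
M -> hit
D -> hit
M -> hit
Page faults: 4.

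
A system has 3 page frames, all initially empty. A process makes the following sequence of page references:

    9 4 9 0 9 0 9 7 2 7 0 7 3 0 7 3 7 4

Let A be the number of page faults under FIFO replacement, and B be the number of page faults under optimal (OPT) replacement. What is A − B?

Under FIFO: F F . F . . . F F . . . F F F . . F → 9 faults.
Under OPT: F F . F . . . F F . . . F . . . . F → 7 faults.
A − B = 9 − 7 = 2.

2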